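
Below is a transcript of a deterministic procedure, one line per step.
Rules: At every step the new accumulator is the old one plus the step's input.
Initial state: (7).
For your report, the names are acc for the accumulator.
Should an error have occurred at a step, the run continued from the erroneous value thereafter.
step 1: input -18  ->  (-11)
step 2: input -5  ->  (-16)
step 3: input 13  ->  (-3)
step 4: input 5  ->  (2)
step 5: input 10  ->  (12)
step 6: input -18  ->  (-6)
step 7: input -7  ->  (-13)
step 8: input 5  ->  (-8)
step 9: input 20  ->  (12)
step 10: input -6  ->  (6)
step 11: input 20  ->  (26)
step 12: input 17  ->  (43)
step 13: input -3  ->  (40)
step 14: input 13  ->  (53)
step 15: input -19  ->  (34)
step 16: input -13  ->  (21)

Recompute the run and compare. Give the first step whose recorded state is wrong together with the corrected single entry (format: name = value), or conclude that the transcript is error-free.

step 1: acc = 7 + -18 = -11 -> no discrepancy
step 2: acc = -11 + -5 = -16 -> verified
step 3: acc = -16 + 13 = -3 -> verified
step 4: acc = -3 + 5 = 2 -> verified
step 5: acc = 2 + 10 = 12 -> verified
step 6: acc = 12 + -18 = -6 -> no discrepancy
step 7: acc = -6 + -7 = -13 -> confirmed correct
step 8: acc = -13 + 5 = -8 -> checks out
step 9: acc = -8 + 20 = 12 -> consistent with the transcript
step 10: acc = 12 + -6 = 6 -> checks out
step 11: acc = 6 + 20 = 26 -> no discrepancy
step 12: acc = 26 + 17 = 43 -> in agreement
step 13: acc = 43 + -3 = 40 -> confirmed correct
step 14: acc = 40 + 13 = 53 -> exactly as logged
step 15: acc = 53 + -19 = 34 -> in agreement
step 16: acc = 34 + -13 = 21 -> exactly as logged
All steps check out; nothing to correct.

no error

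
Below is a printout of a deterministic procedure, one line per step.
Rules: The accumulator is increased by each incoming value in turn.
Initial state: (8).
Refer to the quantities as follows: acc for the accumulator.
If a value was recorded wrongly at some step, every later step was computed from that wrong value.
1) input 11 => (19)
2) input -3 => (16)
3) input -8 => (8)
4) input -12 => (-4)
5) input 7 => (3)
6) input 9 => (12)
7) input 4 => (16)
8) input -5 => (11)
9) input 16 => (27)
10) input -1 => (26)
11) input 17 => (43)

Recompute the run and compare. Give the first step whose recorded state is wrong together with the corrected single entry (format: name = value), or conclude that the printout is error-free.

Step 1: acc = 8 + 11 = 19 — verified.
Step 2: acc = 19 + -3 = 16 — confirmed correct.
Step 3: acc = 16 + -8 = 8 — exactly as logged.
Step 4: acc = 8 + -12 = -4 — matches.
Step 5: acc = -4 + 7 = 3 — verified.
Step 6: acc = 3 + 9 = 12 — same as recorded.
Step 7: acc = 12 + 4 = 16 — same as recorded.
Step 8: acc = 16 + -5 = 11 — no discrepancy.
Step 9: acc = 11 + 16 = 27 — consistent with the printout.
Step 10: acc = 27 + -1 = 26 — consistent with the printout.
Step 11: acc = 26 + 17 = 43 — consistent with the printout.
No step deviates from the rules.

no error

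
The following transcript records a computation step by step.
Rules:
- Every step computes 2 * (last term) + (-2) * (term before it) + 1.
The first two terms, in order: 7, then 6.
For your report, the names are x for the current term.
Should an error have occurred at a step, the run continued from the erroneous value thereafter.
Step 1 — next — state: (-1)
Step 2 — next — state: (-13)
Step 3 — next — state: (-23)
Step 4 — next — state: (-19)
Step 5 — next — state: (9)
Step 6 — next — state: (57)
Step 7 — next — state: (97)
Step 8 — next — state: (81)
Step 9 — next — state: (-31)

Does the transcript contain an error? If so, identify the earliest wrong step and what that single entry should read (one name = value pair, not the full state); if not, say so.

no error

Step 1: x = 2*(6) + (-2)*(7) + (1) = -1 — same as recorded.
Step 2: x = 2*(-1) + (-2)*(6) + (1) = -13 — verified.
Step 3: x = 2*(-13) + (-2)*(-1) + (1) = -23 — checks out.
Step 4: x = 2*(-23) + (-2)*(-13) + (1) = -19 — matches.
Step 5: x = 2*(-19) + (-2)*(-23) + (1) = 9 — exactly as logged.
Step 6: x = 2*(9) + (-2)*(-19) + (1) = 57 — checks out.
Step 7: x = 2*(57) + (-2)*(9) + (1) = 97 — no discrepancy.
Step 8: x = 2*(97) + (-2)*(57) + (1) = 81 — in agreement.
Step 9: x = 2*(81) + (-2)*(97) + (1) = -31 — verified.
Every step is consistent.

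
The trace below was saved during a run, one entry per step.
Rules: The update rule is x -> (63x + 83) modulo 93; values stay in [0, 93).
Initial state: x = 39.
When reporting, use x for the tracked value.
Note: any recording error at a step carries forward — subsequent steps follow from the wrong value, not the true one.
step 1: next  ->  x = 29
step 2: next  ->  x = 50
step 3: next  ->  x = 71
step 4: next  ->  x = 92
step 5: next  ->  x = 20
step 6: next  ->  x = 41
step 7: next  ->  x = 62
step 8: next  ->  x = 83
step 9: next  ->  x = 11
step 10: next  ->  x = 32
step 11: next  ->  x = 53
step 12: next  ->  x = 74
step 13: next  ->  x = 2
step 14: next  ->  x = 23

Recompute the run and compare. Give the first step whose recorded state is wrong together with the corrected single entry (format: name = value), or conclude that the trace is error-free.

no error

1. x = (63*39 + 83) mod 93 = 29 (consistent with the trace)
2. x = (63*29 + 83) mod 93 = 50 (matches)
3. x = (63*50 + 83) mod 93 = 71 (no discrepancy)
4. x = (63*71 + 83) mod 93 = 92 (matches)
5. x = (63*92 + 83) mod 93 = 20 (confirmed correct)
6. x = (63*20 + 83) mod 93 = 41 (confirmed correct)
7. x = (63*41 + 83) mod 93 = 62 (in agreement)
8. x = (63*62 + 83) mod 93 = 83 (in agreement)
9. x = (63*83 + 83) mod 93 = 11 (matches)
10. x = (63*11 + 83) mod 93 = 32 (agrees with the trace)
11. x = (63*32 + 83) mod 93 = 53 (consistent with the trace)
12. x = (63*53 + 83) mod 93 = 74 (exactly as logged)
13. x = (63*74 + 83) mod 93 = 2 (checks out)
14. x = (63*2 + 83) mod 93 = 23 (exactly as logged)
Each recorded entry agrees with the recomputation.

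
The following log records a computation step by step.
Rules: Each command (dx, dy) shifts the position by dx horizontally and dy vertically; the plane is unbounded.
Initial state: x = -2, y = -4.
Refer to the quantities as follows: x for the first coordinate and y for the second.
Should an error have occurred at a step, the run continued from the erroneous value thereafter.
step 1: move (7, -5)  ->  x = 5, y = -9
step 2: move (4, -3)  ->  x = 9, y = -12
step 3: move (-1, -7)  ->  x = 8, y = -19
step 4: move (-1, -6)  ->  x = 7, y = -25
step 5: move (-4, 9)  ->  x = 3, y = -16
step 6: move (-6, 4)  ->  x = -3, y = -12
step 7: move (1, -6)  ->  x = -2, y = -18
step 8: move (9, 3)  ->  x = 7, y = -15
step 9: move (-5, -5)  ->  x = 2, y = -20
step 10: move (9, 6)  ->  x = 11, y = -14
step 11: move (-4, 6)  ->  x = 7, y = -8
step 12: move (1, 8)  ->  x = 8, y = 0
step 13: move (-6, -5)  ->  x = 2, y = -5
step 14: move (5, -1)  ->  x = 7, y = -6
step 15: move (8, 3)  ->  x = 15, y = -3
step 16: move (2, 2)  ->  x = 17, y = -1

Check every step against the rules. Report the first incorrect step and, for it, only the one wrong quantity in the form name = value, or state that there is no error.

no error

Step 1: x = -2 + (7) = 5, y = -4 + (-5) = -9 — exactly as logged.
Step 2: x = 5 + (4) = 9, y = -9 + (-3) = -12 — checks out.
Step 3: x = 9 + (-1) = 8, y = -12 + (-7) = -19 — exactly as logged.
Step 4: x = 8 + (-1) = 7, y = -19 + (-6) = -25 — agrees with the log.
Step 5: x = 7 + (-4) = 3, y = -25 + (9) = -16 — consistent with the log.
Step 6: x = 3 + (-6) = -3, y = -16 + (4) = -12 — agrees with the log.
Step 7: x = -3 + (1) = -2, y = -12 + (-6) = -18 — consistent with the log.
Step 8: x = -2 + (9) = 7, y = -18 + (3) = -15 — no discrepancy.
Step 9: x = 7 + (-5) = 2, y = -15 + (-5) = -20 — matches.
Step 10: x = 2 + (9) = 11, y = -20 + (6) = -14 — same as recorded.
Step 11: x = 11 + (-4) = 7, y = -14 + (6) = -8 — same as recorded.
Step 12: x = 7 + (1) = 8, y = -8 + (8) = 0 — consistent with the log.
Step 13: x = 8 + (-6) = 2, y = 0 + (-5) = -5 — verified.
Step 14: x = 2 + (5) = 7, y = -5 + (-1) = -6 — exactly as logged.
Step 15: x = 7 + (8) = 15, y = -6 + (3) = -3 — exactly as logged.
Step 16: x = 15 + (2) = 17, y = -3 + (2) = -1 — exactly as logged.
Every step is consistent.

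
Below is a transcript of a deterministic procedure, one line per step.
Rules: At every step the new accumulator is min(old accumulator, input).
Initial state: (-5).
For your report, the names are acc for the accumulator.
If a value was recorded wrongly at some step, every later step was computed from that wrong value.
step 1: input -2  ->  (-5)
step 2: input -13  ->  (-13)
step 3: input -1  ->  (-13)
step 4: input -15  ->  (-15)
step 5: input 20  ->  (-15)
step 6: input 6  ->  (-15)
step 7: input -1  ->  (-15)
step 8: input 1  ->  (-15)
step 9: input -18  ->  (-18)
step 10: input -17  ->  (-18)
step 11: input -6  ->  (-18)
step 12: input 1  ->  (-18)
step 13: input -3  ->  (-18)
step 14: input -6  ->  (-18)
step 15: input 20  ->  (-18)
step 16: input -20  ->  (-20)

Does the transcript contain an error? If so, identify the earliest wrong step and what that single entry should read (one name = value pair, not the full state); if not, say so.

step 1: acc = min(-5, -2) = -5 -> matches
step 2: acc = min(-5, -13) = -13 -> verified
step 3: acc = min(-13, -1) = -13 -> checks out
step 4: acc = min(-13, -15) = -15 -> in agreement
step 5: acc = min(-15, 20) = -15 -> consistent with the transcript
step 6: acc = min(-15, 6) = -15 -> consistent with the transcript
step 7: acc = min(-15, -1) = -15 -> no discrepancy
step 8: acc = min(-15, 1) = -15 -> checks out
step 9: acc = min(-15, -18) = -18 -> agrees with the transcript
step 10: acc = min(-18, -17) = -18 -> verified
step 11: acc = min(-18, -6) = -18 -> consistent with the transcript
step 12: acc = min(-18, 1) = -18 -> same as recorded
step 13: acc = min(-18, -3) = -18 -> same as recorded
step 14: acc = min(-18, -6) = -18 -> same as recorded
step 15: acc = min(-18, 20) = -18 -> agrees with the transcript
step 16: acc = min(-18, -20) = -20 -> agrees with the transcript
Every step is consistent.

no error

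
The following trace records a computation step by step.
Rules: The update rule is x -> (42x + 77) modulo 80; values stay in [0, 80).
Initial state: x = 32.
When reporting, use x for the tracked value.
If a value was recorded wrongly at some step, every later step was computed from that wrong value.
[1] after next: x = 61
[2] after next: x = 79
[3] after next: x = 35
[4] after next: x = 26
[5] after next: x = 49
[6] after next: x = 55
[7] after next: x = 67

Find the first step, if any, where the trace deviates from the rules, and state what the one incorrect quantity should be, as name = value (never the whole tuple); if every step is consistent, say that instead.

Recomputing the run from the initial state:
step 1: x = 61
step 2: x = 79
step 3: x = 35
step 4: x = 27
step 5: x = 11
step 6: x = 59
step 7: x = 75
The first disagreement with the trace is at step 4, where the value should be x = 27.

step 4, x = 27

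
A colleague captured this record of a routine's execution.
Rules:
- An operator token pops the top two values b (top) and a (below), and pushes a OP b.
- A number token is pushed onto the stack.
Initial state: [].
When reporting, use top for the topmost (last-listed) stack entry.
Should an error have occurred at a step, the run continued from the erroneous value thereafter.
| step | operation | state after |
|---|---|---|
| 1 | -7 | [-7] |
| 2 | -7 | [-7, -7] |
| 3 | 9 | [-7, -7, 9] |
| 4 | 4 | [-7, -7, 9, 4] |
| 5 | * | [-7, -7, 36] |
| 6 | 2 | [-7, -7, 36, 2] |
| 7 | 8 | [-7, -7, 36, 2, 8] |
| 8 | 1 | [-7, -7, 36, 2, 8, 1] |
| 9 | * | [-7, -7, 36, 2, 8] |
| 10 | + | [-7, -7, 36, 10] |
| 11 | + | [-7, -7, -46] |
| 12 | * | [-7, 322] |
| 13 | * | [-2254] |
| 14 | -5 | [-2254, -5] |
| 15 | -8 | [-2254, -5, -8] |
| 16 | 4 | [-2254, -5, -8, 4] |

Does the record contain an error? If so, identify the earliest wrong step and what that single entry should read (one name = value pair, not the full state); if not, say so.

1. push -7: top = -7 (matches)
2. push -7: top = -7 (matches)
3. push 9: top = 9 (no discrepancy)
4. push 4: top = 4 (checks out)
5. 9 * 4 = 36 (verified)
6. push 2: top = 2 (in agreement)
7. push 8: top = 8 (same as recorded)
8. push 1: top = 1 (checks out)
9. 8 * 1 = 8 (no discrepancy)
10. 2 + 8 = 10 (same as recorded)
11. 36 + 10 = 46 (this is not what the record shows)
First incorrect step: 11; the correct value is top = 46.

step 11, top = 46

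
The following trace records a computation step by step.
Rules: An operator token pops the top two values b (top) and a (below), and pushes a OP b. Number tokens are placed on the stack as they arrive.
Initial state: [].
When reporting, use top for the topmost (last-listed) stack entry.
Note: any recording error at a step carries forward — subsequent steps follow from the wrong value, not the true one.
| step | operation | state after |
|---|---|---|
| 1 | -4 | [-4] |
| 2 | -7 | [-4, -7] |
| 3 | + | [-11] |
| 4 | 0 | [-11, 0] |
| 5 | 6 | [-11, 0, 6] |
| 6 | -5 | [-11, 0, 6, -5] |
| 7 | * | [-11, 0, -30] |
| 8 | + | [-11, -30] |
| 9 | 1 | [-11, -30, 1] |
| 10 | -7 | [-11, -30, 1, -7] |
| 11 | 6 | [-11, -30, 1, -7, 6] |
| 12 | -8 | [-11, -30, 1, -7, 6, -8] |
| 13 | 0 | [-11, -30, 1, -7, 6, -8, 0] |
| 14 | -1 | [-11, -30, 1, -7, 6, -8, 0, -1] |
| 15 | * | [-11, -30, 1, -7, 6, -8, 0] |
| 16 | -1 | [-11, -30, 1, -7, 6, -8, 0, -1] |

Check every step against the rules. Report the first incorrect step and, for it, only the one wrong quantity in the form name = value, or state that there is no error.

no error

step 1: push -4: top = -4 -> exactly as logged
step 2: push -7: top = -7 -> exactly as logged
step 3: -4 + -7 = -11 -> in agreement
step 4: push 0: top = 0 -> exactly as logged
step 5: push 6: top = 6 -> no discrepancy
step 6: push -5: top = -5 -> in agreement
step 7: 6 * -5 = -30 -> in agreement
step 8: 0 + -30 = -30 -> in agreement
step 9: push 1: top = 1 -> matches
step 10: push -7: top = -7 -> matches
step 11: push 6: top = 6 -> exactly as logged
step 12: push -8: top = -8 -> verified
step 13: push 0: top = 0 -> no discrepancy
step 14: push -1: top = -1 -> verified
step 15: 0 * -1 = 0 -> confirmed correct
step 16: push -1: top = -1 -> exactly as logged
The recomputation confirms every line.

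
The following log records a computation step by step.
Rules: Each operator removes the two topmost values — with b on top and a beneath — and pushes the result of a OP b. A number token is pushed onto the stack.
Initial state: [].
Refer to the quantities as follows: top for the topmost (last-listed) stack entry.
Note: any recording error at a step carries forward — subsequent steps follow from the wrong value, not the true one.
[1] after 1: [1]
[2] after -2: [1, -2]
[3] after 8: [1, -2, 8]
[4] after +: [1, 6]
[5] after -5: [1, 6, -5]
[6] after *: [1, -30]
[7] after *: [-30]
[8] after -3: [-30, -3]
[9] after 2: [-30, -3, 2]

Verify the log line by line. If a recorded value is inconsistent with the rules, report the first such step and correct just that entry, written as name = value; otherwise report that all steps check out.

no error

Step 1: push 1: top = 1 — in agreement.
Step 2: push -2: top = -2 — exactly as logged.
Step 3: push 8: top = 8 — verified.
Step 4: -2 + 8 = 6 — agrees with the log.
Step 5: push -5: top = -5 — matches.
Step 6: 6 * -5 = -30 — agrees with the log.
Step 7: 1 * -30 = -30 — no discrepancy.
Step 8: push -3: top = -3 — consistent with the log.
Step 9: push 2: top = 2 — agrees with the log.
The recomputation confirms every line.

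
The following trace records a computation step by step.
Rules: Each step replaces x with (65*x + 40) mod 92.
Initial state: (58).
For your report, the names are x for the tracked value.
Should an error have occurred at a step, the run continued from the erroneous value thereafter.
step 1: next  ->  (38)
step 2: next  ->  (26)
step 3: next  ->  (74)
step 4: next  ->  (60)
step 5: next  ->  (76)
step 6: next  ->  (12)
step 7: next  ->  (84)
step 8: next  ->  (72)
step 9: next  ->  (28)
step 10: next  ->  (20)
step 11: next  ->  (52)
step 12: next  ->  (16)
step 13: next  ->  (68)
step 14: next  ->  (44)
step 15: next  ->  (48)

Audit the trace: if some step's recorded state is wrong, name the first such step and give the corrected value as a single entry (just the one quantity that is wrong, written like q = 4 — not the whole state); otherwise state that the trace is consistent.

step 4, x = 66

Step 1: x = (65*58 + 40) mod 92 = 38 — same as recorded.
Step 2: x = (65*38 + 40) mod 92 = 26 — consistent with the trace.
Step 3: x = (65*26 + 40) mod 92 = 74 — agrees with the trace.
Step 4: x = (65*74 + 40) mod 92 = 66 — first mismatch against the trace.
Conclusion: step 4 carries the first error; the entry should be x = 66.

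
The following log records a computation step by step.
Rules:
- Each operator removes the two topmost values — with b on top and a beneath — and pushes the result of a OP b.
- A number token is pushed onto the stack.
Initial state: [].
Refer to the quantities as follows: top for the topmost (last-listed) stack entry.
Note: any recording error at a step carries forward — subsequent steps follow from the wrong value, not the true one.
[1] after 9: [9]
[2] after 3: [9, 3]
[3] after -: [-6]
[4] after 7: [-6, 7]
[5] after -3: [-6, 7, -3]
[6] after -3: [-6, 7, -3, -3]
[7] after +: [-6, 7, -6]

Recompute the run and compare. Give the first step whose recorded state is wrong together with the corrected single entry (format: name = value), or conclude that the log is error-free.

step 3, top = 6

1. push 9: top = 9 (checks out)
2. push 3: top = 3 (checks out)
3. 9 - 3 = 6 (the log disagrees here)
Conclusion: step 3 carries the first error; the entry should be top = 6.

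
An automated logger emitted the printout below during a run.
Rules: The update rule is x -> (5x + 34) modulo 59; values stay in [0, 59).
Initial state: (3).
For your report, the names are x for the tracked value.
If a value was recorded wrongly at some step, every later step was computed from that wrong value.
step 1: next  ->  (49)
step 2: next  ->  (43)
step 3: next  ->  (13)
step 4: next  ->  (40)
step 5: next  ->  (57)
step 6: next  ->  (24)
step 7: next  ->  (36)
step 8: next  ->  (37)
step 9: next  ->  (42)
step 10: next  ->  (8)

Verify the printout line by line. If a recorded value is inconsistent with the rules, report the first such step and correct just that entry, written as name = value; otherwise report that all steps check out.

no error

1. x = (5*3 + 34) mod 59 = 49 (in agreement)
2. x = (5*49 + 34) mod 59 = 43 (confirmed correct)
3. x = (5*43 + 34) mod 59 = 13 (no discrepancy)
4. x = (5*13 + 34) mod 59 = 40 (confirmed correct)
5. x = (5*40 + 34) mod 59 = 57 (consistent with the printout)
6. x = (5*57 + 34) mod 59 = 24 (confirmed correct)
7. x = (5*24 + 34) mod 59 = 36 (verified)
8. x = (5*36 + 34) mod 59 = 37 (consistent with the printout)
9. x = (5*37 + 34) mod 59 = 42 (matches)
10. x = (5*42 + 34) mod 59 = 8 (same as recorded)
Each recorded entry agrees with the recomputation.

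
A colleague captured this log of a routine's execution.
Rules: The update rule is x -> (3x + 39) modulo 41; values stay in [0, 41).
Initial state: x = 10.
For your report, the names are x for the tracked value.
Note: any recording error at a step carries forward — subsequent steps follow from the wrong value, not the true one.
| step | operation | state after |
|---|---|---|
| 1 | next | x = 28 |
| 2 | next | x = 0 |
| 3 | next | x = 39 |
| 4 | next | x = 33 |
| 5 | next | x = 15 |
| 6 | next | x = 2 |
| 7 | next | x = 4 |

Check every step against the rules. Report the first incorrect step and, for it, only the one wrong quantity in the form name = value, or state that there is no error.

Recomputing the run from the initial state:
step 1: x = 28
step 2: x = 0
step 3: x = 39
step 4: x = 33
step 5: x = 15
step 6: x = 2
step 7: x = 4
This matches the log at every step.

no error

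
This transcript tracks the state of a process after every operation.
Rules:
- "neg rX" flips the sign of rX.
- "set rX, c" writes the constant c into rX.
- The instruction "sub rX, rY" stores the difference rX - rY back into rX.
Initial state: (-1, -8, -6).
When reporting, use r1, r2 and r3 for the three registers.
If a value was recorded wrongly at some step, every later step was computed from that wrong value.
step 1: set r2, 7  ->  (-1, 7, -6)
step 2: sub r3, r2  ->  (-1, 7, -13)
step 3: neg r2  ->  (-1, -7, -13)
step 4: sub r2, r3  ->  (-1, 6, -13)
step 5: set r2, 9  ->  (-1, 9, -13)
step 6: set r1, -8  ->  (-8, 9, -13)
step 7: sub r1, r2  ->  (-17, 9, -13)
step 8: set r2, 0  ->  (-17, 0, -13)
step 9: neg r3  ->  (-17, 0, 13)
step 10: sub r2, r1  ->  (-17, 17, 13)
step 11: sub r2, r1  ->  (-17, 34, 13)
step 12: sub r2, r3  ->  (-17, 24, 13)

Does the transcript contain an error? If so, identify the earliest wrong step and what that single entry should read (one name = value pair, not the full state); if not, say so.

Recomputing the run from the initial state:
step 1: r1 = -1, r2 = 7, r3 = -6
step 2: r1 = -1, r2 = 7, r3 = -13
step 3: r1 = -1, r2 = -7, r3 = -13
step 4: r1 = -1, r2 = 6, r3 = -13
step 5: r1 = -1, r2 = 9, r3 = -13
step 6: r1 = -8, r2 = 9, r3 = -13
step 7: r1 = -17, r2 = 9, r3 = -13
step 8: r1 = -17, r2 = 0, r3 = -13
step 9: r1 = -17, r2 = 0, r3 = 13
step 10: r1 = -17, r2 = 17, r3 = 13
step 11: r1 = -17, r2 = 34, r3 = 13
step 12: r1 = -17, r2 = 21, r3 = 13
The first disagreement with the transcript is at step 12, where the value should be r2 = 21.

step 12, r2 = 21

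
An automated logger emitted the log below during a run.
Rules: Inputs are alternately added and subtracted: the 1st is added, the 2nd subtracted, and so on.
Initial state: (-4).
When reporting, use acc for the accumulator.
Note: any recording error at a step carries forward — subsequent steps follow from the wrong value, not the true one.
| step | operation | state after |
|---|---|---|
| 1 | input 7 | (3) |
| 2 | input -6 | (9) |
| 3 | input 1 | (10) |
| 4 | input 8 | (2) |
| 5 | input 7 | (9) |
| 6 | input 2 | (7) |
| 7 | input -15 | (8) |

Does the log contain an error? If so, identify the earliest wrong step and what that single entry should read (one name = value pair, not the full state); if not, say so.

step 7, acc = -8

1. acc = -4 + 7 = 3 (no discrepancy)
2. acc = 3 - -6 = 9 (agrees with the log)
3. acc = 9 + 1 = 10 (matches)
4. acc = 10 - 8 = 2 (no discrepancy)
5. acc = 2 + 7 = 9 (verified)
6. acc = 9 - 2 = 7 (in agreement)
7. acc = 7 + -15 = -8 (a discrepancy with the log)
The earliest wrong entry is at step 7: it should read acc = -8.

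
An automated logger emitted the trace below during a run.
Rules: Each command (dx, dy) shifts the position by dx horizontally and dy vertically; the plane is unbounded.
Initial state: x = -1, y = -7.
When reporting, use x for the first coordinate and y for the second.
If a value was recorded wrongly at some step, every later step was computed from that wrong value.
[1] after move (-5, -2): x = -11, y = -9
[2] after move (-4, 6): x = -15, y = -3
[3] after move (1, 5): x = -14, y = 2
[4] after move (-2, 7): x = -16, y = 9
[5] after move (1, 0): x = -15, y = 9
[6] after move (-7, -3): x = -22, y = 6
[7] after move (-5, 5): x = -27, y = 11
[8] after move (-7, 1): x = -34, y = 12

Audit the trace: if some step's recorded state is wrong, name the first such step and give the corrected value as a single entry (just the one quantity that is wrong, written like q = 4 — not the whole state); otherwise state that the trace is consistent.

1. x = -1 + (-5) = -6, y = -7 + (-2) = -9 (the recorded entry deviates here)
Step 1 is the first one off; corrected, x = -6.

step 1, x = -6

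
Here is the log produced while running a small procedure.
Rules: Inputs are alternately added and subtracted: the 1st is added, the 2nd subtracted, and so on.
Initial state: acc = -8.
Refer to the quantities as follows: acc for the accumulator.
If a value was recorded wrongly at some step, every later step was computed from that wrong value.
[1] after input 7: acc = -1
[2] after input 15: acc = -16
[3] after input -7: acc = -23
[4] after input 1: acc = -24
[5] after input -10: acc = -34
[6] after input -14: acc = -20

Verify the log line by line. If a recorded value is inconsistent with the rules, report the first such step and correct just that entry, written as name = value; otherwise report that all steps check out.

no error

1. acc = -8 + 7 = -1 (no discrepancy)
2. acc = -1 - 15 = -16 (same as recorded)
3. acc = -16 + -7 = -23 (same as recorded)
4. acc = -23 - 1 = -24 (consistent with the log)
5. acc = -24 + -10 = -34 (checks out)
6. acc = -34 - -14 = -20 (checks out)
The whole run recomputes cleanly — no discrepancies.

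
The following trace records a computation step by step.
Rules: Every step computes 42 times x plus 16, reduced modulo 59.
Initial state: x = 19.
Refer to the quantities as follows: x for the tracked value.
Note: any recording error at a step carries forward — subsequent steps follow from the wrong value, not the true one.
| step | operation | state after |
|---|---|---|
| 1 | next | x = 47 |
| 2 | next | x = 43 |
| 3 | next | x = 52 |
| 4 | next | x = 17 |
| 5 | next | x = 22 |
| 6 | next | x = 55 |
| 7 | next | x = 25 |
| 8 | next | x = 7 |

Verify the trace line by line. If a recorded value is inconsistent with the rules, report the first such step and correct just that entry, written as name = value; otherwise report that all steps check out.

step 8, x = 4

Recomputing the run from the initial state:
step 1: x = 47
step 2: x = 43
step 3: x = 52
step 4: x = 17
step 5: x = 22
step 6: x = 55
step 7: x = 25
step 8: x = 4
The first disagreement with the trace is at step 8, where the value should be x = 4.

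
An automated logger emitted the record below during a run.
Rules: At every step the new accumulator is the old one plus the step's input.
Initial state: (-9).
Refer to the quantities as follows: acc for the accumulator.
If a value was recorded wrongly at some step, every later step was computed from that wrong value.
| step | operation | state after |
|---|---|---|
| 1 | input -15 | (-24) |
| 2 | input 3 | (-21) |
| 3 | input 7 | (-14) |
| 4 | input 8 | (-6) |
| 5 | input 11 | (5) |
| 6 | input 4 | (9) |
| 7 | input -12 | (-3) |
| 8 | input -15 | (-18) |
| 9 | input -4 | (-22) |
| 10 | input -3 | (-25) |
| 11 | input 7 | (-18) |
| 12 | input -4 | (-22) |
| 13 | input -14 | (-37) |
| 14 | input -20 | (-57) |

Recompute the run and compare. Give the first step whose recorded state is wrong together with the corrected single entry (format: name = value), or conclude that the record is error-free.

step 1: acc = -9 + -15 = -24 -> matches
step 2: acc = -24 + 3 = -21 -> in agreement
step 3: acc = -21 + 7 = -14 -> confirmed correct
step 4: acc = -14 + 8 = -6 -> consistent with the record
step 5: acc = -6 + 11 = 5 -> checks out
step 6: acc = 5 + 4 = 9 -> checks out
step 7: acc = 9 + -12 = -3 -> consistent with the record
step 8: acc = -3 + -15 = -18 -> confirmed correct
step 9: acc = -18 + -4 = -22 -> confirmed correct
step 10: acc = -22 + -3 = -25 -> same as recorded
step 11: acc = -25 + 7 = -18 -> in agreement
step 12: acc = -18 + -4 = -22 -> matches
step 13: acc = -22 + -14 = -36 -> this is not what the record shows
That makes step 13 the first incorrect line — acc = -36 is what it should show.

step 13, acc = -36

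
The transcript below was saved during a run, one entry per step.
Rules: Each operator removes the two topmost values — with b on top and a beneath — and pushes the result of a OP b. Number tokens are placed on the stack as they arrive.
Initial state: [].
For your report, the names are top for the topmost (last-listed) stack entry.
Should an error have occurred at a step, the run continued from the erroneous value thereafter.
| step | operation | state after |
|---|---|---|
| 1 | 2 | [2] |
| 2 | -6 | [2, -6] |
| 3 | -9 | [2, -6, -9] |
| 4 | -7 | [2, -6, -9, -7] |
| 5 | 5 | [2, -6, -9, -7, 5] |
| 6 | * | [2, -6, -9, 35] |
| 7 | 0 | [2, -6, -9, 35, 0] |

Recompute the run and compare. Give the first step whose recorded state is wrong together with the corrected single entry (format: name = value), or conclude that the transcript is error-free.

step 6, top = -35

1. push 2: top = 2 (in agreement)
2. push -6: top = -6 (matches)
3. push -9: top = -9 (consistent with the transcript)
4. push -7: top = -7 (confirmed correct)
5. push 5: top = 5 (same as recorded)
6. -7 * 5 = -35 (this is not what the transcript shows)
First incorrect step: 6; the correct value is top = -35.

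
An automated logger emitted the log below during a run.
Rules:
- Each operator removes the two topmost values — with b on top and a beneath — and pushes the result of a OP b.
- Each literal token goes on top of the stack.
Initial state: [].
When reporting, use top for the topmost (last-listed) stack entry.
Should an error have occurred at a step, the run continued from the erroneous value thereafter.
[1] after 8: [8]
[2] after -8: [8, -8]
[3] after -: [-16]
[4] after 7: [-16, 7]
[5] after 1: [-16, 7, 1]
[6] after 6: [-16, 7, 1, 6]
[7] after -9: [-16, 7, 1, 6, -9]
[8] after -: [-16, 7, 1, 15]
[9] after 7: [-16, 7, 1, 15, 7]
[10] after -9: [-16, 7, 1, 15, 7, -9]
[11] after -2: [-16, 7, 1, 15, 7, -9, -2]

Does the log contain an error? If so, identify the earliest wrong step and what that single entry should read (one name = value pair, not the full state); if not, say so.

step 3, top = 16

Recomputing the run from the initial state:
step 1: [8]
step 2: [8, -8]
step 3: [16]
step 4: [16, 7]
step 5: [16, 7, 1]
step 6: [16, 7, 1, 6]
step 7: [16, 7, 1, 6, -9]
step 8: [16, 7, 1, 15]
step 9: [16, 7, 1, 15, 7]
step 10: [16, 7, 1, 15, 7, -9]
step 11: [16, 7, 1, 15, 7, -9, -2]
The first disagreement with the log is at step 3, where the value should be top = 16.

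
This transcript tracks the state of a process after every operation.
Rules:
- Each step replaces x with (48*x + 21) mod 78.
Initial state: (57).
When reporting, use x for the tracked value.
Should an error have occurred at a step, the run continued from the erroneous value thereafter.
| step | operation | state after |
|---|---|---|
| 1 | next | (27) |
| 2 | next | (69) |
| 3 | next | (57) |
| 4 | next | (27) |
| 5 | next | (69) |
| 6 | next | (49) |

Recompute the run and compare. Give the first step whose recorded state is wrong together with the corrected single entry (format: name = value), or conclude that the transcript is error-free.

step 6, x = 57

Recomputing the run from the initial state:
step 1: x = 27
step 2: x = 69
step 3: x = 57
step 4: x = 27
step 5: x = 69
step 6: x = 57
The first disagreement with the transcript is at step 6, where the value should be x = 57.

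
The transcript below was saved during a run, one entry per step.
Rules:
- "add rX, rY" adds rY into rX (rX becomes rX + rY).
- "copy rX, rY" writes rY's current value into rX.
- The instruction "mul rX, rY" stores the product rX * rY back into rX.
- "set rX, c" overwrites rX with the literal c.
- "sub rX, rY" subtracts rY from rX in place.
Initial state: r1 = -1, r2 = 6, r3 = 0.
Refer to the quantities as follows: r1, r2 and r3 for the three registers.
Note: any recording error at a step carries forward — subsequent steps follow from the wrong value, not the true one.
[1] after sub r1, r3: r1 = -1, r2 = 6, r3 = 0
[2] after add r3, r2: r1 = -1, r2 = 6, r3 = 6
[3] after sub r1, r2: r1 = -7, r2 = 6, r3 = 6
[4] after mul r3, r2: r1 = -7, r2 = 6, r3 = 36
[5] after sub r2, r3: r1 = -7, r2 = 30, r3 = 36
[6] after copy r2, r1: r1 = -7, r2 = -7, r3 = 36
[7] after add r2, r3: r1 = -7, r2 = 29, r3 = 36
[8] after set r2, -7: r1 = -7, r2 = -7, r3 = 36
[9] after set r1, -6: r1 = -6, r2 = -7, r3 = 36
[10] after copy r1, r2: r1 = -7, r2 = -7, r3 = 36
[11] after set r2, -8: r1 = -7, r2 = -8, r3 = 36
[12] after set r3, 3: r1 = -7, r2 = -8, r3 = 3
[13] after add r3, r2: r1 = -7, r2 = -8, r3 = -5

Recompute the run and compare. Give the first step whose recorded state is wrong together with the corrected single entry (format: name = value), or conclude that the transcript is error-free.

step 5, r2 = -30

1. r1 = -1 - 0 = -1 (agrees with the transcript)
2. r3 = 0 + 6 = 6 (matches)
3. r1 = -1 - 6 = -7 (same as recorded)
4. r3 = 6 * 6 = 36 (agrees with the transcript)
5. r2 = 6 - 36 = -30 (not what was recorded)
First deviation found at step 5; the corrected entry is r2 = -30.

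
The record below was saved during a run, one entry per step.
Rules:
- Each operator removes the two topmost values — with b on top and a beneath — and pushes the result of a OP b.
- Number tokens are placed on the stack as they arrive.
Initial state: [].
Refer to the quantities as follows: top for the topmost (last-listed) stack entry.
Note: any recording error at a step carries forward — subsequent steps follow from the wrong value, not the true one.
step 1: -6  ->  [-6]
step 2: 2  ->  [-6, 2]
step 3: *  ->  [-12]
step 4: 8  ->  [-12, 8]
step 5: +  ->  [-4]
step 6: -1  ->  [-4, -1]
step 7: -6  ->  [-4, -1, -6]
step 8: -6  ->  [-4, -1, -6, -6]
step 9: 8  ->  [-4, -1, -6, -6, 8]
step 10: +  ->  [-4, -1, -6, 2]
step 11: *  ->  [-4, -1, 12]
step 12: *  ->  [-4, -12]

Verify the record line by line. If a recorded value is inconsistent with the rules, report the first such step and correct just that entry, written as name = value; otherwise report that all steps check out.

step 11, top = -12

Recomputing the run from the initial state:
step 1: [-6]
step 2: [-6, 2]
step 3: [-12]
step 4: [-12, 8]
step 5: [-4]
step 6: [-4, -1]
step 7: [-4, -1, -6]
step 8: [-4, -1, -6, -6]
step 9: [-4, -1, -6, -6, 8]
step 10: [-4, -1, -6, 2]
step 11: [-4, -1, -12]
step 12: [-4, 12]
The first disagreement with the record is at step 11, where the value should be top = -12.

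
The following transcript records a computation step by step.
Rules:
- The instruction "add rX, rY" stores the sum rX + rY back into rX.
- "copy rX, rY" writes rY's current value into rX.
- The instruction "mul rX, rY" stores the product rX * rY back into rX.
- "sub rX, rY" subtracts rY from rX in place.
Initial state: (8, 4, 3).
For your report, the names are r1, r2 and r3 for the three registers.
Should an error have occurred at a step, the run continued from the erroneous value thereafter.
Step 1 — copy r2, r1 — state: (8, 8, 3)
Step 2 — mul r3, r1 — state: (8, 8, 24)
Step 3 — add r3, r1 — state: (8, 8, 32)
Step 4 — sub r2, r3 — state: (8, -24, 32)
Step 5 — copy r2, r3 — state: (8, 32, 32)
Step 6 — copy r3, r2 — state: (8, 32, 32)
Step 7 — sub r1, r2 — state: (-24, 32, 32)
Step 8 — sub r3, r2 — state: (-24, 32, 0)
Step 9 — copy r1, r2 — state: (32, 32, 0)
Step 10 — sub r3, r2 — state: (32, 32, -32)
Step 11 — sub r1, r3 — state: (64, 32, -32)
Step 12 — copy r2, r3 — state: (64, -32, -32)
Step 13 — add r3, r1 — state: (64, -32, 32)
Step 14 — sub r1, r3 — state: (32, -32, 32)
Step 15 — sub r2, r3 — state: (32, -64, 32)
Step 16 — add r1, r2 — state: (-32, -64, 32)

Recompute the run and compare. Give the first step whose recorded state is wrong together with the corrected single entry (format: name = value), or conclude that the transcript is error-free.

Recomputing the run from the initial state:
step 1: r1 = 8, r2 = 8, r3 = 3
step 2: r1 = 8, r2 = 8, r3 = 24
step 3: r1 = 8, r2 = 8, r3 = 32
step 4: r1 = 8, r2 = -24, r3 = 32
step 5: r1 = 8, r2 = 32, r3 = 32
step 6: r1 = 8, r2 = 32, r3 = 32
step 7: r1 = -24, r2 = 32, r3 = 32
step 8: r1 = -24, r2 = 32, r3 = 0
step 9: r1 = 32, r2 = 32, r3 = 0
step 10: r1 = 32, r2 = 32, r3 = -32
step 11: r1 = 64, r2 = 32, r3 = -32
step 12: r1 = 64, r2 = -32, r3 = -32
step 13: r1 = 64, r2 = -32, r3 = 32
step 14: r1 = 32, r2 = -32, r3 = 32
step 15: r1 = 32, r2 = -64, r3 = 32
step 16: r1 = -32, r2 = -64, r3 = 32
This matches the transcript at every step.

no error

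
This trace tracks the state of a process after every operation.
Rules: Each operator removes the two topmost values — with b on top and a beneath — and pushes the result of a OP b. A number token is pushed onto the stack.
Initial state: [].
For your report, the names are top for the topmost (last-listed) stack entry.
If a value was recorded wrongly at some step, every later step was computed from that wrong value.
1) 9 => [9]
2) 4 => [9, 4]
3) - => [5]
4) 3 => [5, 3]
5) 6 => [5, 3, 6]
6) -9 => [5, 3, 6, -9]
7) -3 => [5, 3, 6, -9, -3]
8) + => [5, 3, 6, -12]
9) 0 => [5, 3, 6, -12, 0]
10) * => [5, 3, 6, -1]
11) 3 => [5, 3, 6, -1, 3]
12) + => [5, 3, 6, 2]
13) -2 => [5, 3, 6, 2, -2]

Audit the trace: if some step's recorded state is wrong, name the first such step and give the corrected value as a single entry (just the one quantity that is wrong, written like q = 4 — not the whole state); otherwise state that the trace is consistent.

1. push 9: top = 9 (in agreement)
2. push 4: top = 4 (exactly as logged)
3. 9 - 4 = 5 (verified)
4. push 3: top = 3 (same as recorded)
5. push 6: top = 6 (same as recorded)
6. push -9: top = -9 (no discrepancy)
7. push -3: top = -3 (verified)
8. -9 + -3 = -12 (confirmed correct)
9. push 0: top = 0 (checks out)
10. -12 * 0 = 0 (first mismatch against the trace)
So the first discrepancy is step 10, where the right value is top = 0.

step 10, top = 0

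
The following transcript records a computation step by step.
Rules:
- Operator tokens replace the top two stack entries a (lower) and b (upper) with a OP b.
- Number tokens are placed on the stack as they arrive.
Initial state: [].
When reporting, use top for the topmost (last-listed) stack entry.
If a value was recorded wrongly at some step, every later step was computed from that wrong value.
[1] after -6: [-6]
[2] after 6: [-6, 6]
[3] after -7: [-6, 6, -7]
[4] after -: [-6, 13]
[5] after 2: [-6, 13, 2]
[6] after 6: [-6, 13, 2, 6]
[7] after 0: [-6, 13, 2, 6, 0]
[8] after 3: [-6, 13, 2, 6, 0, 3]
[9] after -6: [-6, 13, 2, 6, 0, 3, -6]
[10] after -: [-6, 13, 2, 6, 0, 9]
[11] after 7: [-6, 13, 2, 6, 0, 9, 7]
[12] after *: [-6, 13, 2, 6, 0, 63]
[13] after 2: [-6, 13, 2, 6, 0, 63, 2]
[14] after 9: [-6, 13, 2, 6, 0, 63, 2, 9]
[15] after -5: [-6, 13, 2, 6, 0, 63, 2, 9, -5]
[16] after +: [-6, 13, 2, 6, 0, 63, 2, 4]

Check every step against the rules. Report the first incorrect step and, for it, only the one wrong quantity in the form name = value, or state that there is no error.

1. push -6: top = -6 (checks out)
2. push 6: top = 6 (no discrepancy)
3. push -7: top = -7 (exactly as logged)
4. 6 - -7 = 13 (consistent with the transcript)
5. push 2: top = 2 (consistent with the transcript)
6. push 6: top = 6 (checks out)
7. push 0: top = 0 (agrees with the transcript)
8. push 3: top = 3 (consistent with the transcript)
9. push -6: top = -6 (consistent with the transcript)
10. 3 - -6 = 9 (in agreement)
11. push 7: top = 7 (no discrepancy)
12. 9 * 7 = 63 (consistent with the transcript)
13. push 2: top = 2 (consistent with the transcript)
14. push 9: top = 9 (checks out)
15. push -5: top = -5 (no discrepancy)
16. 9 + -5 = 4 (verified)
The whole run recomputes cleanly — no discrepancies.

no error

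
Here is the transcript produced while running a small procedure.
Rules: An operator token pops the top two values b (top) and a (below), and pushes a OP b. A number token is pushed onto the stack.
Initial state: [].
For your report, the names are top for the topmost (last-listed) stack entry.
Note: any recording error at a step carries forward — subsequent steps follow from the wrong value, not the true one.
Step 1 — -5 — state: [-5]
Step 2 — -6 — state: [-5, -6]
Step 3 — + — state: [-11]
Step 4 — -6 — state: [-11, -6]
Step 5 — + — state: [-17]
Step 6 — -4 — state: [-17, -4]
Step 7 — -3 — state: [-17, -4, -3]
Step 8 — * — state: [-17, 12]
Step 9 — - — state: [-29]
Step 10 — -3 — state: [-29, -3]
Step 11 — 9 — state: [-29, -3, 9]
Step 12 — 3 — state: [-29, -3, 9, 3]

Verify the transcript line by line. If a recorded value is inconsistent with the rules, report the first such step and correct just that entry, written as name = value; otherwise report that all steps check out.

no error

Recomputing the run from the initial state:
step 1: [-5]
step 2: [-5, -6]
step 3: [-11]
step 4: [-11, -6]
step 5: [-17]
step 6: [-17, -4]
step 7: [-17, -4, -3]
step 8: [-17, 12]
step 9: [-29]
step 10: [-29, -3]
step 11: [-29, -3, 9]
step 12: [-29, -3, 9, 3]
This matches the transcript at every step.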